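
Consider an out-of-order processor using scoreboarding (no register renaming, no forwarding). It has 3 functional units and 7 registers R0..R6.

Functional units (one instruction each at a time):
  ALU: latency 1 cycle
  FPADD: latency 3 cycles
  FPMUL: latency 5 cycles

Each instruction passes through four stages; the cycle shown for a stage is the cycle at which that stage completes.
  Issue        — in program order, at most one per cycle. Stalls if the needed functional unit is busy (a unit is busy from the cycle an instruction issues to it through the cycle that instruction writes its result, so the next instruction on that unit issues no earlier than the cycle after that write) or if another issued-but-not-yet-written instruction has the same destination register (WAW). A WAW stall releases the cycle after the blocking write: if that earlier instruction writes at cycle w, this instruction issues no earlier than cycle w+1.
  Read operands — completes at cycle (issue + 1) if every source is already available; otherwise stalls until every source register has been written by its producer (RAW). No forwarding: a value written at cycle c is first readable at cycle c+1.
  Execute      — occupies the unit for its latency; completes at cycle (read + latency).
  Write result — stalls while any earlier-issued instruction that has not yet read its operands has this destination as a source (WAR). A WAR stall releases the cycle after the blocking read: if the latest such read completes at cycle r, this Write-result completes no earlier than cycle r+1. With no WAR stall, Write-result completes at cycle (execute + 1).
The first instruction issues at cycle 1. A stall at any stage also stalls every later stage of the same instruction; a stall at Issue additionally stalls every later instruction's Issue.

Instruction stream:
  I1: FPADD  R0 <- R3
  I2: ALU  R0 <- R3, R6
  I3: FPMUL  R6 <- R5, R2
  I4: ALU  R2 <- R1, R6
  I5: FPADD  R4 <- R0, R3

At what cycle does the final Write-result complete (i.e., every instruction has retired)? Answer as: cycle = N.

c1: issue I1 (FPADD)
c2: I1 read-ops
c5: I1 finished on FPADD
c6: I1→R0
c7: issue I2 (ALU)
c8: I2 read-ops · issue I3 (FPMUL)
c9: I2 finished on ALU · I3 read-ops
c10: I2→R0
c11: issue I4 (ALU)
c12: issue I5 (FPADD)
c13: I5 read-ops
c14: I3 finished on FPMUL
c15: I3→R6
c16: I4 read-ops · I5 finished on FPADD
c17: I4 finished on ALU · I5→R4
c18: I4→R2

cycle = 18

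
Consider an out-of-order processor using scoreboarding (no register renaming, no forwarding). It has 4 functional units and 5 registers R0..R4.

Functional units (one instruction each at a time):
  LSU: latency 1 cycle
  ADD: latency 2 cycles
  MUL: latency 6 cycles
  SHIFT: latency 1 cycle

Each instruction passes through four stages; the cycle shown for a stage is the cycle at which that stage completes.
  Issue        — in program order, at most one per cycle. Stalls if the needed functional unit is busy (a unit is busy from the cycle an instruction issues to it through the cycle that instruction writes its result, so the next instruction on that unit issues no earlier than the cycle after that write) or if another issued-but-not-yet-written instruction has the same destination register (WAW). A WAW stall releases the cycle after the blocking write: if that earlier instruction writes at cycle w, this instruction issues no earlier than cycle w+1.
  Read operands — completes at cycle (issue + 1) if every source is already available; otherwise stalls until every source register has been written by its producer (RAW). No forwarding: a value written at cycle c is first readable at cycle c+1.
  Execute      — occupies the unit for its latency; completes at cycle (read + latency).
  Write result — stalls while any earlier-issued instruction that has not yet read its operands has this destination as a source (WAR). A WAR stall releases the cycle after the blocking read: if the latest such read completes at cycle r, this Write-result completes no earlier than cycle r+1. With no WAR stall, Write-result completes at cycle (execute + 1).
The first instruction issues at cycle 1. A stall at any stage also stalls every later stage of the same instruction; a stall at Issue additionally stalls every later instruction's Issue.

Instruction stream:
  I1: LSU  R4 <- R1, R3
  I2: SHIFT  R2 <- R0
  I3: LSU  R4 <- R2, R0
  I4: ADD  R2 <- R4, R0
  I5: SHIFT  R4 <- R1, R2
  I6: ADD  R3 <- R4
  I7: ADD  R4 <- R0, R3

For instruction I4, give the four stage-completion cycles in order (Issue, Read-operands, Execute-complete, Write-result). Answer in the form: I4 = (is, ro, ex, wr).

I4 = (6, 9, 11, 12)

[I1] 1/2/3/4
[I2] 2/3/4/5
[I3] 5/6/7/8  (struct: LSU busy until I1 writes@4)
[I4] 6/9/11/12  (RAW R4: wait I3 write@8)
[I5] 9/13/14/15  (WAW R4: wait I3 write@8; RAW R2: wait I4 write@12)
[I6] 13/16/18/19  (struct: ADD busy until I4 writes@12; RAW R4: wait I5 write@15)
[I7] 20/21/23/24  (struct: ADD busy until I6 writes@19)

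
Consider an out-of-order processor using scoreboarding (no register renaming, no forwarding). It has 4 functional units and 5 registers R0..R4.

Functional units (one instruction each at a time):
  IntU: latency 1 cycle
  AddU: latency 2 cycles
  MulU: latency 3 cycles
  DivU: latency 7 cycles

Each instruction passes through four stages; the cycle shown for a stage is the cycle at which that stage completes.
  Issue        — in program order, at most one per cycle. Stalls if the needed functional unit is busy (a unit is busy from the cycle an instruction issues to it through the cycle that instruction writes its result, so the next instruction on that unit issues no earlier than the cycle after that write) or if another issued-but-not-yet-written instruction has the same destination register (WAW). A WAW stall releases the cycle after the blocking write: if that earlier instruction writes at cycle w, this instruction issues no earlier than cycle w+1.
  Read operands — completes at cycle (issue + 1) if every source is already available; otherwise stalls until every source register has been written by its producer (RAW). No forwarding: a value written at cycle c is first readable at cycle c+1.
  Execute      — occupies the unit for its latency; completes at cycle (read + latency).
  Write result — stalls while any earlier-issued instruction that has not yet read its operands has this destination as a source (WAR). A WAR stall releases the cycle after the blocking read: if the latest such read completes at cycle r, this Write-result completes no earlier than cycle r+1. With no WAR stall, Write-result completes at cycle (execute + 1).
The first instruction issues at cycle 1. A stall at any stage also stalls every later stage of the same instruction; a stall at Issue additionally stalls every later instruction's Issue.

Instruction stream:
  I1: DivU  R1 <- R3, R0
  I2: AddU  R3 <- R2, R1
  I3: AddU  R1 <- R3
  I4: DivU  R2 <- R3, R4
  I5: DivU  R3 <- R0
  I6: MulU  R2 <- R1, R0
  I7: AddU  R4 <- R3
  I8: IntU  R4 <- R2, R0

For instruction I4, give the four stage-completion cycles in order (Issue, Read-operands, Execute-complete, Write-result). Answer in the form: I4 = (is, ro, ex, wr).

cycle 1: I1 issues→DivU
cycle 2: I1 reads; I2 issues→AddU
cycle 9: I1 exec-done
cycle 10: I1 writes R1
cycle 11: I2 reads
cycle 13: I2 exec-done
cycle 14: I2 writes R3
cycle 15: I3 issues→AddU
cycle 16: I3 reads; I4 issues→DivU
cycle 17: I4 reads
cycle 18: I3 exec-done
cycle 19: I3 writes R1
cycle 24: I4 exec-done
cycle 25: I4 writes R2
cycle 26: I5 issues→DivU
cycle 27: I5 reads; I6 issues→MulU
cycle 28: I6 reads; I7 issues→AddU
cycle 31: I6 exec-done
cycle 32: I6 writes R2
cycle 34: I5 exec-done
cycle 35: I5 writes R3
cycle 36: I7 reads
cycle 38: I7 exec-done
cycle 39: I7 writes R4
cycle 40: I8 issues→IntU
cycle 41: I8 reads
cycle 42: I8 exec-done
cycle 43: I8 writes R4

I4 = (16, 17, 24, 25)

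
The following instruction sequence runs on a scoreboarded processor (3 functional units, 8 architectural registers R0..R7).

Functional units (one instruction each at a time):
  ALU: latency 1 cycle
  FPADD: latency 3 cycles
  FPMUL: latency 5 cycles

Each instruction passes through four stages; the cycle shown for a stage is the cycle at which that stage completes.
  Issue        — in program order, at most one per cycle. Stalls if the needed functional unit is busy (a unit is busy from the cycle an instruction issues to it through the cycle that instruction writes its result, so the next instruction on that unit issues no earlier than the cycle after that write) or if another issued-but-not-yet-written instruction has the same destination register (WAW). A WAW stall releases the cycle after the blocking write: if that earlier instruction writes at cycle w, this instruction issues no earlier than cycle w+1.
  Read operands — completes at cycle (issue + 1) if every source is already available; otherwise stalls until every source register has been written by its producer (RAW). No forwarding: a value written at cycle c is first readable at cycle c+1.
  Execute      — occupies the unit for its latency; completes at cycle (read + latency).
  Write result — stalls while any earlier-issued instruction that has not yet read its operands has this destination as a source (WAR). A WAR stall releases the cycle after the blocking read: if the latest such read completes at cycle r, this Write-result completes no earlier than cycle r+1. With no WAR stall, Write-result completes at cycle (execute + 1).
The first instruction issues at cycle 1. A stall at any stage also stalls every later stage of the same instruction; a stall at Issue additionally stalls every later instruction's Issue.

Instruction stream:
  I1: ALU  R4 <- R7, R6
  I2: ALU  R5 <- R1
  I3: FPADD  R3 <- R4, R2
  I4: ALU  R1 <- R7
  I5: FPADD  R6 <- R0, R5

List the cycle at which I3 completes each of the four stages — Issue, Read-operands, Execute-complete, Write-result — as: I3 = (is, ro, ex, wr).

I1 -> (1, 2, 3, 4)
I2 -> (5, 6, 7, 8)  // struct: ALU busy until I1 writes@4
I3 -> (6, 7, 10, 11)
I4 -> (9, 10, 11, 12)  // struct: ALU busy until I2 writes@8
I5 -> (12, 13, 16, 17)  // struct: FPADD busy until I3 writes@11

I3 = (6, 7, 10, 11)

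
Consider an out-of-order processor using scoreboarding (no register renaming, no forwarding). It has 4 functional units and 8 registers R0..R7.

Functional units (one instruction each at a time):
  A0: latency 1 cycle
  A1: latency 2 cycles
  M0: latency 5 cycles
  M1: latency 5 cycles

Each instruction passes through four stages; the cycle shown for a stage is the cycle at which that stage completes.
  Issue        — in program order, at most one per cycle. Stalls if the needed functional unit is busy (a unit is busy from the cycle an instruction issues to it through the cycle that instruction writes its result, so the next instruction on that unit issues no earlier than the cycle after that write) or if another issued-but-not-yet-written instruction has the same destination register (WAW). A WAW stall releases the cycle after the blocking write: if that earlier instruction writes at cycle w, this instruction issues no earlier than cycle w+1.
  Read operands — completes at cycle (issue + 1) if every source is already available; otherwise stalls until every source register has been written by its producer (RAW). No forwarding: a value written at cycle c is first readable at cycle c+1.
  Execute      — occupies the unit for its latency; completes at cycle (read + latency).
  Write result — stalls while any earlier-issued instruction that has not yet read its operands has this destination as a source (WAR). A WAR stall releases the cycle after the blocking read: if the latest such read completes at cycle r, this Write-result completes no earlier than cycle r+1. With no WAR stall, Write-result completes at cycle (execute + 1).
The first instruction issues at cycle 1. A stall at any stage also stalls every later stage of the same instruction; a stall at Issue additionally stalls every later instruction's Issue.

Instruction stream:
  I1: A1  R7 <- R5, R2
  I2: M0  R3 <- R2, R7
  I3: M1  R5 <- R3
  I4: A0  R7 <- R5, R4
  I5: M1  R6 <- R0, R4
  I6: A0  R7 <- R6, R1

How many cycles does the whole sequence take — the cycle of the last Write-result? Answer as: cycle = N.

cycle = 30

[1] I1 issues→A1
[2] I1 reads | I2 issues→M0
[3] I3 issues→M1
[4] I1 exec-done
[5] I1 writes R7
[6] I2 reads | I4 issues→A0
[11] I2 exec-done
[12] I2 writes R3
[13] I3 reads
[18] I3 exec-done
[19] I3 writes R5
[20] I4 reads | I5 issues→M1
[21] I4 exec-done | I5 reads
[22] I4 writes R7
[23] I6 issues→A0
[26] I5 exec-done
[27] I5 writes R6
[28] I6 reads
[29] I6 exec-done
[30] I6 writes R7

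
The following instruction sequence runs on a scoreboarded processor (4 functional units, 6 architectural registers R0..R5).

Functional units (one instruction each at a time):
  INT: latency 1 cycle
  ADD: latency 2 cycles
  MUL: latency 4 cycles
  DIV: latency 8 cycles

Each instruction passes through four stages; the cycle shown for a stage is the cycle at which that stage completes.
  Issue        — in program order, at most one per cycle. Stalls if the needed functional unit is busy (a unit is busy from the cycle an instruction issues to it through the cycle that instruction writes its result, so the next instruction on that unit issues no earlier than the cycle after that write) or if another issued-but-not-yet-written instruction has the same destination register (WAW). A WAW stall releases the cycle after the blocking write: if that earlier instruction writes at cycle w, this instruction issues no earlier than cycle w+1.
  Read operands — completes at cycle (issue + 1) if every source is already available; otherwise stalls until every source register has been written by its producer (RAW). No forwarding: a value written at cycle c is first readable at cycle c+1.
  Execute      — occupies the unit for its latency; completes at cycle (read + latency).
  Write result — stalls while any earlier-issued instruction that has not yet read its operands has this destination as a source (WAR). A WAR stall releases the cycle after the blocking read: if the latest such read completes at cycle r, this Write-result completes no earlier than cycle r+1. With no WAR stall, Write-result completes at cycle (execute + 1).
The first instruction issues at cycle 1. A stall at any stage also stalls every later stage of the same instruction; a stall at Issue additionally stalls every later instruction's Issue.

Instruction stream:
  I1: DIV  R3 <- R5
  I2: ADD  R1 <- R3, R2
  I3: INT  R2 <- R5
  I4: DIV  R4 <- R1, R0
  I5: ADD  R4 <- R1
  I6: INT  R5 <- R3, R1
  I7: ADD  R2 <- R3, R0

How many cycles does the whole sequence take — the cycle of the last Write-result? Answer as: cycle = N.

  I1 | 1 | 2 | 10 | 11
  I2 | 2 | 12 | 14 | 15   RAW R3: wait I1 write@11
  I3 | 3 | 4 | 5 | 13   WAR R2: wait I2 read@12
  I4 | 12 | 16 | 24 | 25   struct: DIV busy until I1 writes@11 · RAW R1: wait I2 write@15
  I5 | 26 | 27 | 29 | 30   WAW R4: wait I4 write@25
  I6 | 27 | 28 | 29 | 30
  I7 | 31 | 32 | 34 | 35   struct: ADD busy until I5 writes@30

cycle = 35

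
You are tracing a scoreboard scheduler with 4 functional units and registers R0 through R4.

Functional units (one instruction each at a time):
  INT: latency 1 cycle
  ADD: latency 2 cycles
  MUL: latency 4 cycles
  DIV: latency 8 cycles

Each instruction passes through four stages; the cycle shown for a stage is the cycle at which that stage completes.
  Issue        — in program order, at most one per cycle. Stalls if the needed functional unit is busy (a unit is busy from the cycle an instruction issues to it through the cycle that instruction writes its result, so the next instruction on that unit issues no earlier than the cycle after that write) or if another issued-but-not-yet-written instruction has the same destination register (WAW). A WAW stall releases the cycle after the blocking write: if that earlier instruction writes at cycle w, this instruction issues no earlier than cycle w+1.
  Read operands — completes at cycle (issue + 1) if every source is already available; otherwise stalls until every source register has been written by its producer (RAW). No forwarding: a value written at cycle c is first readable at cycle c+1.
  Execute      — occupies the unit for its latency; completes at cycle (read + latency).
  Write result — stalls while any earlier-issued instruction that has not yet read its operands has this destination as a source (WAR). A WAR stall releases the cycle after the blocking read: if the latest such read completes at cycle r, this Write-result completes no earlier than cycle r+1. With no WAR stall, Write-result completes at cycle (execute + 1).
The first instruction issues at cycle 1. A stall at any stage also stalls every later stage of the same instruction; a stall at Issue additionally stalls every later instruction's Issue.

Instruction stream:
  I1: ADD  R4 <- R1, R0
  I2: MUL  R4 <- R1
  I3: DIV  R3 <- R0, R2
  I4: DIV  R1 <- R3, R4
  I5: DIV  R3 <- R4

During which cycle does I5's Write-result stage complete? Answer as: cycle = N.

I1: IS=1 RO=2 EX=4 WR=5
I2: IS=6 RO=7 EX=11 WR=12  [WAW R4: wait I1 write@5]
I3: IS=7 RO=8 EX=16 WR=17
I4: IS=18 RO=19 EX=27 WR=28  [struct: DIV busy until I3 writes@17]
I5: IS=29 RO=30 EX=38 WR=39  [struct: DIV busy until I4 writes@28]

cycle = 39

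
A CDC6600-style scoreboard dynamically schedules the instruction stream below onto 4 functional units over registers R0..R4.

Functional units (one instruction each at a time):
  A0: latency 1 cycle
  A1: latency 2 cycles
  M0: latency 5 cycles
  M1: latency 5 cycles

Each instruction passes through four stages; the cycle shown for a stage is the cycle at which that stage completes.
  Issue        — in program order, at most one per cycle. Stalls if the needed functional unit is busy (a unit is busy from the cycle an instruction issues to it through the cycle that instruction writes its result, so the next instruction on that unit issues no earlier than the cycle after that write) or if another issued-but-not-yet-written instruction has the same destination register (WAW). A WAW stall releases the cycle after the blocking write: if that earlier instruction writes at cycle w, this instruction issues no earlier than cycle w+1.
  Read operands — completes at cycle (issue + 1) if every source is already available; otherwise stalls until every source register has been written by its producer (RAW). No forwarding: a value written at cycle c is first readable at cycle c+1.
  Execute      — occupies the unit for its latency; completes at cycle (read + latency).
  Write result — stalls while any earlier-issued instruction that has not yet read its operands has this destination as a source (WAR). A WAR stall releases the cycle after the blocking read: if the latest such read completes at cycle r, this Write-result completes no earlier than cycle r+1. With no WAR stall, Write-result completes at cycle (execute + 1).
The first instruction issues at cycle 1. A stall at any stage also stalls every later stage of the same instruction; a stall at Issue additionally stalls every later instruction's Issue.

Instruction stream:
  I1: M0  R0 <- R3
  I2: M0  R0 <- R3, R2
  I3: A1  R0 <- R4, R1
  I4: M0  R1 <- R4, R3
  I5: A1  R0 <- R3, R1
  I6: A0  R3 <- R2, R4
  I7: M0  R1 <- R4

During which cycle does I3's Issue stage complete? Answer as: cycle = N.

cycle = 17

I1: IS=1 RO=2 EX=7 WR=8
I2: IS=9 RO=10 EX=15 WR=16  [struct: M0 busy until I1 writes@8]
I3: IS=17 RO=18 EX=20 WR=21  [WAW R0: wait I2 write@16]
I4: IS=18 RO=19 EX=24 WR=25
I5: IS=22 RO=26 EX=28 WR=29  [struct: A1 busy until I3 writes@21; RAW R1: wait I4 write@25]
I6: IS=23 RO=24 EX=25 WR=27  [WAR R3: wait I5 read@26]
I7: IS=26 RO=27 EX=32 WR=33  [struct: M0 busy until I4 writes@25]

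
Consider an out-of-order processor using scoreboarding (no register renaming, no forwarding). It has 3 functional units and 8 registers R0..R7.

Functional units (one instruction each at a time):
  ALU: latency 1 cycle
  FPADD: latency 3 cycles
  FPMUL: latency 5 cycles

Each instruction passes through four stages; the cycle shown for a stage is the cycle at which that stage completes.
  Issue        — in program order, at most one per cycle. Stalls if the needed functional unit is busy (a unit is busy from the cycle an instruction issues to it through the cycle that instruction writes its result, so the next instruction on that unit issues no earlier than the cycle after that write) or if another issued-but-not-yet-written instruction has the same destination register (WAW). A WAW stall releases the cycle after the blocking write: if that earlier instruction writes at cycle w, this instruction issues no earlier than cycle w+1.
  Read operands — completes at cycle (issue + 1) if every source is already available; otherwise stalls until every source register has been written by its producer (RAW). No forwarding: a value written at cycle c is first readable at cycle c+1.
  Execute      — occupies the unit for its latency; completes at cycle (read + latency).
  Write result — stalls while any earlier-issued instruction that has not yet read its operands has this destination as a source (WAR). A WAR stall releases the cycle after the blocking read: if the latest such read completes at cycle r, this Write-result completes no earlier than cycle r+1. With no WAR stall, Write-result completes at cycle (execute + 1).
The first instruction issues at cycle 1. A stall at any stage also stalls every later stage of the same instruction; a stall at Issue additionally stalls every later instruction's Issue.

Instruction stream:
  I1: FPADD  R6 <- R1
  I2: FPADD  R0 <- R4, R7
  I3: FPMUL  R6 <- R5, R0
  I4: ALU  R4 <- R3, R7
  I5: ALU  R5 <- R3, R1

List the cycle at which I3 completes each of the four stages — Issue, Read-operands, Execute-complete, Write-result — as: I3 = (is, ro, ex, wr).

I3 = (8, 13, 18, 19)

t=1  I1 issues→FPADD
t=2  I1 reads
t=5  I1 exec-done
t=6  I1 writes R6
t=7  I2 issues→FPADD
t=8  I2 reads, I3 issues→FPMUL
t=9  I4 issues→ALU
t=10  I4 reads
t=11  I2 exec-done, I4 exec-done
t=12  I2 writes R0, I4 writes R4
t=13  I3 reads, I5 issues→ALU
t=14  I5 reads
t=15  I5 exec-done
t=16  I5 writes R5
t=18  I3 exec-done
t=19  I3 writes R6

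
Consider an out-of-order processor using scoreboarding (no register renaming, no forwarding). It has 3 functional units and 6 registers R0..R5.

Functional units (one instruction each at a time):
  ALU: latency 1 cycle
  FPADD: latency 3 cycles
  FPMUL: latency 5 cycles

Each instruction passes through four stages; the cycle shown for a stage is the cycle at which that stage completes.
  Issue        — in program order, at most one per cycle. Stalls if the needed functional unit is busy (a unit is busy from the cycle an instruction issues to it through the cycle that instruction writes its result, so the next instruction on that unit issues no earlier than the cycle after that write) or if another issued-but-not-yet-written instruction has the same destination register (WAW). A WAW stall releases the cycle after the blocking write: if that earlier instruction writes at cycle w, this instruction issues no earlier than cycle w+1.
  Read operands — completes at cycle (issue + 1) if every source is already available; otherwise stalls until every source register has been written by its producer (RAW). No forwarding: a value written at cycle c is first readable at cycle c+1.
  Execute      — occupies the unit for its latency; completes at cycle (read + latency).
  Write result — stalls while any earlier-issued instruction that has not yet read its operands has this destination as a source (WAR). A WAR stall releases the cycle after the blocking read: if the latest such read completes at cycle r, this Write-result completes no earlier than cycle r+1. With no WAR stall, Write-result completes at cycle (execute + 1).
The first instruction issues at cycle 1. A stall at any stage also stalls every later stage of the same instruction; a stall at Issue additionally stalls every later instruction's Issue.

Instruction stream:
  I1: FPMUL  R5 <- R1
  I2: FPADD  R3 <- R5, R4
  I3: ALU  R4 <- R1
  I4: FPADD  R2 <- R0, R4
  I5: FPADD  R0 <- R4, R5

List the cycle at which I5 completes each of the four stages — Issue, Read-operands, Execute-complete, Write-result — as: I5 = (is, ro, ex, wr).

I5 = (20, 21, 24, 25)

t=1  I1 dispatched to FPMUL
t=2  I1 operands ready, I2 dispatched to FPADD
t=3  I3 dispatched to ALU
t=4  I3 operands ready
t=5  I3 complete
t=7  I1 complete
t=8  R5←I1
t=9  I2 operands ready
t=10  R4←I3
t=12  I2 complete
t=13  R3←I2
t=14  I4 dispatched to FPADD
t=15  I4 operands ready
t=18  I4 complete
t=19  R2←I4
t=20  I5 dispatched to FPADD
t=21  I5 operands ready
t=24  I5 complete
t=25  R0←I5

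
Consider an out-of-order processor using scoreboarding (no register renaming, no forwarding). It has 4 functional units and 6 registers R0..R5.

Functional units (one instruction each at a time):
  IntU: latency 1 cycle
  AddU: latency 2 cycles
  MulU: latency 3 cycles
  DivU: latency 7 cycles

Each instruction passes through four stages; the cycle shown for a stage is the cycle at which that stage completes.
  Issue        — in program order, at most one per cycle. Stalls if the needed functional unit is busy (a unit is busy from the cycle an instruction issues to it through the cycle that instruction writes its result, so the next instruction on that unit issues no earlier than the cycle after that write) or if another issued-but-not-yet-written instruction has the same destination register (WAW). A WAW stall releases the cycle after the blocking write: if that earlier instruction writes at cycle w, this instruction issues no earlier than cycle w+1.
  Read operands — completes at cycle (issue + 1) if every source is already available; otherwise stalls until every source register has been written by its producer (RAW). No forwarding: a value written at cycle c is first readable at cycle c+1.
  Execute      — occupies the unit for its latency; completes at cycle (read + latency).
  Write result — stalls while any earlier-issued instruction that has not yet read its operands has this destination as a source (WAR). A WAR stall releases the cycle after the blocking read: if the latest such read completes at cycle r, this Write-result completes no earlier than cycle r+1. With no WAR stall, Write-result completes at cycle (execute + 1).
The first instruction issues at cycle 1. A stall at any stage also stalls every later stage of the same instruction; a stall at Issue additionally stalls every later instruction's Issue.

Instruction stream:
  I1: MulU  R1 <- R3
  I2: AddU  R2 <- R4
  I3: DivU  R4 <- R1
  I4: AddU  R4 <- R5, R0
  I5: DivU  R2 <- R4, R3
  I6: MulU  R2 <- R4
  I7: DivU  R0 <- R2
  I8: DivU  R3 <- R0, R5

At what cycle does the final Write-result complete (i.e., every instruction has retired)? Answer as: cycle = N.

cycle = 54

c1: I1 issues→MulU
c2: I1 reads | I2 issues→AddU
c3: I2 reads | I3 issues→DivU
c5: I1 exec-done | I2 exec-done
c6: I1 writes R1 | I2 writes R2
c7: I3 reads
c14: I3 exec-done
c15: I3 writes R4
c16: I4 issues→AddU
c17: I4 reads | I5 issues→DivU
c19: I4 exec-done
c20: I4 writes R4
c21: I5 reads
c28: I5 exec-done
c29: I5 writes R2
c30: I6 issues→MulU
c31: I6 reads | I7 issues→DivU
c34: I6 exec-done
c35: I6 writes R2
c36: I7 reads
c43: I7 exec-done
c44: I7 writes R0
c45: I8 issues→DivU
c46: I8 reads
c53: I8 exec-done
c54: I8 writes R3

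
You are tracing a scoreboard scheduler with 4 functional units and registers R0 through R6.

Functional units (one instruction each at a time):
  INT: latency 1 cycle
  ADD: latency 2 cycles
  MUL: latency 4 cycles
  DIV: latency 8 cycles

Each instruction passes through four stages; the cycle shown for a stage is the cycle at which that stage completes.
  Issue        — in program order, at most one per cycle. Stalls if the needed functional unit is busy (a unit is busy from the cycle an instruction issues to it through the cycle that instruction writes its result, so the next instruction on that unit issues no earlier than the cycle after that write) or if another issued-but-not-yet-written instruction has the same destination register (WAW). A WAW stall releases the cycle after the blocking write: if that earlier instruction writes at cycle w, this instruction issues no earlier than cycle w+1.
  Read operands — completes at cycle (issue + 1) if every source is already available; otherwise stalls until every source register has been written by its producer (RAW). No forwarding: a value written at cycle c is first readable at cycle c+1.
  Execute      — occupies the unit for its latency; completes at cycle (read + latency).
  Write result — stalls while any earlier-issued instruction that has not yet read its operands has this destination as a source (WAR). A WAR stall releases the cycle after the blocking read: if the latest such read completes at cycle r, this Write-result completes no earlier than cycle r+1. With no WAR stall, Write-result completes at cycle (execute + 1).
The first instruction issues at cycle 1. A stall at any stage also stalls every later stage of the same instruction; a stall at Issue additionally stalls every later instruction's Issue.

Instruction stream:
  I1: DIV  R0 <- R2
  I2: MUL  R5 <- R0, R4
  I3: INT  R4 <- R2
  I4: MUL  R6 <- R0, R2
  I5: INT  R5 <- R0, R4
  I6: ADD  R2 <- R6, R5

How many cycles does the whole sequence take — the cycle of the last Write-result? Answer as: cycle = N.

cycle = 28

1) issue 1, read 2, done 10, write 11
2) issue 2, read 12, done 16, write 17  <RAW R0: wait I1 write@11>
3) issue 3, read 4, done 5, write 13  <WAR R4: wait I2 read@12>
4) issue 18, read 19, done 23, write 24  <struct: MUL busy until I2 writes@17>
5) issue 19, read 20, done 21, write 22
6) issue 20, read 25, done 27, write 28  <RAW R6: wait I4 write@24>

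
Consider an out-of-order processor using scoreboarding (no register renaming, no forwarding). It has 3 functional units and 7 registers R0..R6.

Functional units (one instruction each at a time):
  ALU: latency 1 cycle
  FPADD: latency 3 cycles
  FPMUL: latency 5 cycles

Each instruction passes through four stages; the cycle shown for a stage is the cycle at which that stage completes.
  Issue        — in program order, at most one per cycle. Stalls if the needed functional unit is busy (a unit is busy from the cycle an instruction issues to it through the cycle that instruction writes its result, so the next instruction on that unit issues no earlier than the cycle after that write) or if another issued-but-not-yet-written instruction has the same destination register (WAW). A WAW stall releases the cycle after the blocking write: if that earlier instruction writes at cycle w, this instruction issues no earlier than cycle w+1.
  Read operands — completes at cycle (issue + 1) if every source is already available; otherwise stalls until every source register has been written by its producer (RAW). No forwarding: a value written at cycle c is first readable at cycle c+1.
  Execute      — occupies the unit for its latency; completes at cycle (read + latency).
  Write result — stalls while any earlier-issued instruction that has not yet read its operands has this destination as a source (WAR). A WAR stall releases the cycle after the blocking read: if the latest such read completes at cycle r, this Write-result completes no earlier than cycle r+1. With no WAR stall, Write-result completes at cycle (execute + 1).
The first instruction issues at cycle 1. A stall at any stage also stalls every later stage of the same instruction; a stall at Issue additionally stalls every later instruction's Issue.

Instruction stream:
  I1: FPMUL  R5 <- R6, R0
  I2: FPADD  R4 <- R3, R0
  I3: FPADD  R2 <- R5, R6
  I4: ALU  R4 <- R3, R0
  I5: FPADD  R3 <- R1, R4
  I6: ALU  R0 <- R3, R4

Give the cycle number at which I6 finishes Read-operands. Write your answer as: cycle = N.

cycle = 20

t=1  I1 issues→FPMUL
t=2  I1 reads, I2 issues→FPADD
t=3  I2 reads
t=6  I2 exec-done
t=7  I1 exec-done, I2 writes R4
t=8  I1 writes R5, I3 issues→FPADD
t=9  I3 reads, I4 issues→ALU
t=10  I4 reads
t=11  I4 exec-done
t=12  I3 exec-done, I4 writes R4
t=13  I3 writes R2
t=14  I5 issues→FPADD
t=15  I5 reads, I6 issues→ALU
t=18  I5 exec-done
t=19  I5 writes R3
t=20  I6 reads
t=21  I6 exec-done
t=22  I6 writes R0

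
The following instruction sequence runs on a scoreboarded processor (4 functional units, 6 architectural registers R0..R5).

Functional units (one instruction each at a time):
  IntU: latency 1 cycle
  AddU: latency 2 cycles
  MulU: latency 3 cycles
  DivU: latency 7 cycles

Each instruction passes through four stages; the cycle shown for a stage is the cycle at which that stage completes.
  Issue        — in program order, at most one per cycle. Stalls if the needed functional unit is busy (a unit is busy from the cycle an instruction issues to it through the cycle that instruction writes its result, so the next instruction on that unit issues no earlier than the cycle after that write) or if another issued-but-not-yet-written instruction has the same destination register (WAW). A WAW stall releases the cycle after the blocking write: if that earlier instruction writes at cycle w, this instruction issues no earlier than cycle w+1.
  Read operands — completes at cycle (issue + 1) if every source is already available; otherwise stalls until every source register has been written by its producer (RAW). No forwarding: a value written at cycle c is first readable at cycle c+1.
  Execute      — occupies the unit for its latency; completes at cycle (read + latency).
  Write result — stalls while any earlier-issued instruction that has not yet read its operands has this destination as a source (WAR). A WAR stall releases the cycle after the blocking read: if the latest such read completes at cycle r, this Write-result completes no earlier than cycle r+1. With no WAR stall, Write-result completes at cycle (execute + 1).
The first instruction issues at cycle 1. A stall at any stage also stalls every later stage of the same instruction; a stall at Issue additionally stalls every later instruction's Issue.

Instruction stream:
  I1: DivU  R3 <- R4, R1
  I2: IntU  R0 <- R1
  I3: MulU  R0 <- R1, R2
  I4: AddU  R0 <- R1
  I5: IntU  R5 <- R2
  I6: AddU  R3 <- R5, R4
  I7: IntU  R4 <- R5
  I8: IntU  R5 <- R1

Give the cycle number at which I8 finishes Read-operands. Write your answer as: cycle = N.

[I1] 1/2/9/10
[I2] 2/3/4/5
[I3] 6/7/10/11  (WAW R0: wait I2 write@5)
[I4] 12/13/15/16  (WAW R0: wait I3 write@11)
[I5] 13/14/15/16
[I6] 17/18/20/21  (struct: AddU busy until I4 writes@16)
[I7] 18/19/20/21
[I8] 22/23/24/25  (struct: IntU busy until I7 writes@21)

cycle = 23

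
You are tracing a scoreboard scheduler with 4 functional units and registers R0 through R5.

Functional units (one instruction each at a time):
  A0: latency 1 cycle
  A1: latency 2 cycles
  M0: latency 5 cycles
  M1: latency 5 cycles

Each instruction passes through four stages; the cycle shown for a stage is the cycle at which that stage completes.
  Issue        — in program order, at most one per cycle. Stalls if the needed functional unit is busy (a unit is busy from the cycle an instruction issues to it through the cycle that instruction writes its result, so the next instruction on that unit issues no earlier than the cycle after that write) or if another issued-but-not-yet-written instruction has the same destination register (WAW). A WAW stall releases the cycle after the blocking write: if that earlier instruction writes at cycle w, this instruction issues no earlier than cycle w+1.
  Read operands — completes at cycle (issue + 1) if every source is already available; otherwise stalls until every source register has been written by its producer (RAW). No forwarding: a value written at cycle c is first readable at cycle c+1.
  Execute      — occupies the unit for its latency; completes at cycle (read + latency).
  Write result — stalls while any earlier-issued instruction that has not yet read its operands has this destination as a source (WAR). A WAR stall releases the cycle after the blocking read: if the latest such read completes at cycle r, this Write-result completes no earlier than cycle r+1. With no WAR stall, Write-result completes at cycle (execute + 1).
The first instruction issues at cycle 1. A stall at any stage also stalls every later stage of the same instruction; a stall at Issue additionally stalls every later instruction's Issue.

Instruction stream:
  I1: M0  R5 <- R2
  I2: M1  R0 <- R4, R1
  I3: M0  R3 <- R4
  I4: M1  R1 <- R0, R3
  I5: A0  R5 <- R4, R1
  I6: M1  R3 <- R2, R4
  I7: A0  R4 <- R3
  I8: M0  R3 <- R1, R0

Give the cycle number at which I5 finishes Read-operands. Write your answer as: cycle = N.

[I1] 1/2/7/8
[I2] 2/3/8/9
[I3] 9/10/15/16  (struct: M0 busy until I1 writes@8)
[I4] 10/17/22/23  (RAW R3: wait I3 write@16)
[I5] 11/24/25/26  (RAW R1: wait I4 write@23)
[I6] 24/25/30/31  (struct: M1 busy until I4 writes@23)
[I7] 27/32/33/34  (struct: A0 busy until I5 writes@26; RAW R3: wait I6 write@31)
[I8] 32/33/38/39  (WAW R3: wait I6 write@31)

cycle = 24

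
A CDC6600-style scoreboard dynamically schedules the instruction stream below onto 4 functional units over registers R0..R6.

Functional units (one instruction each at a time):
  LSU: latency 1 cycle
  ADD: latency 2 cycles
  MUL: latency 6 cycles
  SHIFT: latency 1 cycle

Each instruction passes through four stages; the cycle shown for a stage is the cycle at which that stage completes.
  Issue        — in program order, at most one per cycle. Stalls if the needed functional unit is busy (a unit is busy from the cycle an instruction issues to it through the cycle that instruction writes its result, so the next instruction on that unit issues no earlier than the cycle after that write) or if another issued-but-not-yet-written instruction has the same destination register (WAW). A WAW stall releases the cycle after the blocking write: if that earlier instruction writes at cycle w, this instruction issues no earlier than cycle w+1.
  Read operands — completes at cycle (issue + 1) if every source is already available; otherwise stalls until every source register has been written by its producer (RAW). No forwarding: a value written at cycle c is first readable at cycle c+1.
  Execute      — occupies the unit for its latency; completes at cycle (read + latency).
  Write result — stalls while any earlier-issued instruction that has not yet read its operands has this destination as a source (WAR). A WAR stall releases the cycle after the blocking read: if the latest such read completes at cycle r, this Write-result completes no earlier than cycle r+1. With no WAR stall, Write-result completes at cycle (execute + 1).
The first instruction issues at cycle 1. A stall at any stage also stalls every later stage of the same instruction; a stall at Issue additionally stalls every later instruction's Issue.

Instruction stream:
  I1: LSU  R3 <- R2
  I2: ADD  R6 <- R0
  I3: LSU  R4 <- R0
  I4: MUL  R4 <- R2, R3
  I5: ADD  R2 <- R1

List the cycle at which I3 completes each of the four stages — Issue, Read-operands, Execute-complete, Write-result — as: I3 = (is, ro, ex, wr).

1) issue 1, read 2, done 3, write 4
2) issue 2, read 3, done 5, write 6
3) issue 5, read 6, done 7, write 8  <struct: LSU busy until I1 writes@4>
4) issue 9, read 10, done 16, write 17  <WAW R4: wait I3 write@8>
5) issue 10, read 11, done 13, write 14

I3 = (5, 6, 7, 8)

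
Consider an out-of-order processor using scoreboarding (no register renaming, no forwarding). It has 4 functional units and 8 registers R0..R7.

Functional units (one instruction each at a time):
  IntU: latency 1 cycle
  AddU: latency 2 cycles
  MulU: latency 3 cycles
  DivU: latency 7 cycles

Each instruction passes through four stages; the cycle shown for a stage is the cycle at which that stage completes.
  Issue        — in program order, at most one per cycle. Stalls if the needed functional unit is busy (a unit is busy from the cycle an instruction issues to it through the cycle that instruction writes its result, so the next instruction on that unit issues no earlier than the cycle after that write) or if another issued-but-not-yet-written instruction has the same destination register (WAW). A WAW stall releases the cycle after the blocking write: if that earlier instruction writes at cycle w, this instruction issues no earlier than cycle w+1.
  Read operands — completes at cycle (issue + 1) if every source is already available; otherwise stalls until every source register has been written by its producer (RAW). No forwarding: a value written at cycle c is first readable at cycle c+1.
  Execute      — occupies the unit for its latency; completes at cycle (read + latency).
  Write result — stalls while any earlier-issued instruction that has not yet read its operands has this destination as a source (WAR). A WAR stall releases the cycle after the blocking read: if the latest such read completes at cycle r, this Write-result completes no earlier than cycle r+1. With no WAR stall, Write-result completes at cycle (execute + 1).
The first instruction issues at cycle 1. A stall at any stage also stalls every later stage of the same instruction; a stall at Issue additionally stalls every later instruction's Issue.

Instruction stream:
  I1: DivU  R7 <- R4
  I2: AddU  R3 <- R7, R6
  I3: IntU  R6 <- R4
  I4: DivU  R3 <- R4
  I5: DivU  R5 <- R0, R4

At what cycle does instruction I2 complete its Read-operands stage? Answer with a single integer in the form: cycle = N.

cycle = 11

[1] issue I1 (DivU)
[2] I1 read-ops; issue I2 (AddU)
[3] issue I3 (IntU)
[4] I3 read-ops
[5] I3 finished on IntU
[9] I1 finished on DivU
[10] I1→R7
[11] I2 read-ops
[12] I3→R6
[13] I2 finished on AddU
[14] I2→R3
[15] issue I4 (DivU)
[16] I4 read-ops
[23] I4 finished on DivU
[24] I4→R3
[25] issue I5 (DivU)
[26] I5 read-ops
[33] I5 finished on DivU
[34] I5→R5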